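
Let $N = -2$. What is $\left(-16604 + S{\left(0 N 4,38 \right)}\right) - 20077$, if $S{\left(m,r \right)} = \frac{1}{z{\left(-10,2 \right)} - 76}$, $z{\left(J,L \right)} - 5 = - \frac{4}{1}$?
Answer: $- \frac{2751076}{75} \approx -36681.0$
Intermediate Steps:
$z{\left(J,L \right)} = 1$ ($z{\left(J,L \right)} = 5 - \frac{4}{1} = 5 - 4 = 1$)
$S{\left(m,r \right)} = - \frac{1}{75}$ ($S{\left(m,r \right)} = \frac{1}{1 - 76} = \frac{1}{-75} = - \frac{1}{75}$)
$\left(-16604 + S{\left(0 N 4,38 \right)}\right) - 20077 = \left(-16604 - \frac{1}{75}\right) - 20077 = - \frac{1245301}{75} - 20077 = - \frac{2751076}{75}$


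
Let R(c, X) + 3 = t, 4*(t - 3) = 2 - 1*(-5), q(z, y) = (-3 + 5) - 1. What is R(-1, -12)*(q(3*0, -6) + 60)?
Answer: 427/4 ≈ 106.75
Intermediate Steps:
q(z, y) = 1 (q(z, y) = 2 - 1 = 1)
t = 19/4 (t = 3 + (2 - 1*(-5))/4 = 3 + (2 + 5)/4 = 3 + (¼)*7 = 3 + 7/4 = 19/4 ≈ 4.7500)
R(c, X) = 7/4 (R(c, X) = -3 + 19/4 = 7/4)
R(-1, -12)*(q(3*0, -6) + 60) = 7*(1 + 60)/4 = (7/4)*61 = 427/4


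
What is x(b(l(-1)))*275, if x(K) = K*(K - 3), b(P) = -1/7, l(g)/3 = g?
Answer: 6050/49 ≈ 123.47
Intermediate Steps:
l(g) = 3*g
b(P) = -1/7 (b(P) = -1*1/7 = -1/7)
x(K) = K*(-3 + K)
x(b(l(-1)))*275 = -(-3 - 1/7)/7*275 = -1/7*(-22/7)*275 = (22/49)*275 = 6050/49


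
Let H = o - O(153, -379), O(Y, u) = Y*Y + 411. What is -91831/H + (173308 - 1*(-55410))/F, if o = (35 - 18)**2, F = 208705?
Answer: 3506793159/701576765 ≈ 4.9984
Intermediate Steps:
O(Y, u) = 411 + Y**2 (O(Y, u) = Y**2 + 411 = 411 + Y**2)
o = 289 (o = 17**2 = 289)
H = -23531 (H = 289 - (411 + 153**2) = 289 - (411 + 23409) = 289 - 1*23820 = 289 - 23820 = -23531)
-91831/H + (173308 - 1*(-55410))/F = -91831/(-23531) + (173308 - 1*(-55410))/208705 = -91831*(-1/23531) + (173308 + 55410)*(1/208705) = 91831/23531 + 228718*(1/208705) = 91831/23531 + 32674/29815 = 3506793159/701576765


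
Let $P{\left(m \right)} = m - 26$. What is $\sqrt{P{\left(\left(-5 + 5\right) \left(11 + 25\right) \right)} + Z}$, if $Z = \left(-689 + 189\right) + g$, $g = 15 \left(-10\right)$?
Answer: $26 i \approx 26.0 i$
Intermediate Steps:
$g = -150$
$Z = -650$ ($Z = \left(-689 + 189\right) - 150 = -500 - 150 = -650$)
$P{\left(m \right)} = -26 + m$ ($P{\left(m \right)} = m - 26 = -26 + m$)
$\sqrt{P{\left(\left(-5 + 5\right) \left(11 + 25\right) \right)} + Z} = \sqrt{\left(-26 + \left(-5 + 5\right) \left(11 + 25\right)\right) - 650} = \sqrt{\left(-26 + 0 \cdot 36\right) - 650} = \sqrt{\left(-26 + 0\right) - 650} = \sqrt{-26 - 650} = \sqrt{-676} = 26 i$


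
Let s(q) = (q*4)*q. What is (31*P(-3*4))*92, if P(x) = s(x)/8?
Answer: 205344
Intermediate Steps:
s(q) = 4*q**2 (s(q) = (4*q)*q = 4*q**2)
P(x) = x**2/2 (P(x) = (4*x**2)/8 = (4*x**2)*(1/8) = x**2/2)
(31*P(-3*4))*92 = (31*((-3*4)**2/2))*92 = (31*((1/2)*(-12)**2))*92 = (31*((1/2)*144))*92 = (31*72)*92 = 2232*92 = 205344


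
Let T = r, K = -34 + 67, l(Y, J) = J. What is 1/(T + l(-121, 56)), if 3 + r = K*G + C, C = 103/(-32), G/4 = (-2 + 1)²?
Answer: 32/5817 ≈ 0.0055011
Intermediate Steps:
K = 33
G = 4 (G = 4*(-2 + 1)² = 4*(-1)² = 4*1 = 4)
C = -103/32 (C = 103*(-1/32) = -103/32 ≈ -3.2188)
r = 4025/32 (r = -3 + (33*4 - 103/32) = -3 + (132 - 103/32) = -3 + 4121/32 = 4025/32 ≈ 125.78)
T = 4025/32 ≈ 125.78
1/(T + l(-121, 56)) = 1/(4025/32 + 56) = 1/(5817/32) = 32/5817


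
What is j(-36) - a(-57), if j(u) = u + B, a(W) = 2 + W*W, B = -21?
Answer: -3308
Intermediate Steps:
a(W) = 2 + W**2
j(u) = -21 + u (j(u) = u - 21 = -21 + u)
j(-36) - a(-57) = (-21 - 36) - (2 + (-57)**2) = -57 - (2 + 3249) = -57 - 1*3251 = -57 - 3251 = -3308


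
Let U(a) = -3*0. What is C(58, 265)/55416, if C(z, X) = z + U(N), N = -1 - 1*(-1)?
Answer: 29/27708 ≈ 0.0010466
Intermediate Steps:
N = 0 (N = -1 + 1 = 0)
U(a) = 0
C(z, X) = z (C(z, X) = z + 0 = z)
C(58, 265)/55416 = 58/55416 = 58*(1/55416) = 29/27708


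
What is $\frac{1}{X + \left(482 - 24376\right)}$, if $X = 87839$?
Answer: $\frac{1}{63945} \approx 1.5638 \cdot 10^{-5}$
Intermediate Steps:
$\frac{1}{X + \left(482 - 24376\right)} = \frac{1}{87839 + \left(482 - 24376\right)} = \frac{1}{87839 - 23894} = \frac{1}{63945}$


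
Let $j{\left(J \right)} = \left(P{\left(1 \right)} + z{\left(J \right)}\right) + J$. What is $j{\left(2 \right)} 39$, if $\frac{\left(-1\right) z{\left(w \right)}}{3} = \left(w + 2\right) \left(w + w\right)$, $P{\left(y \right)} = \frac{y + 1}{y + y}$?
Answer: $-1755$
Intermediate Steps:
$P{\left(y \right)} = \frac{1 + y}{2 y}$
$z{\left(w \right)} = - 6 w \left(2 + w\right)$ ($z{\left(w \right)} = - 3 \left(w + 2\right) \left(w + w\right) = - 3 \left(2 + w\right) 2 w = - 3 \cdot 2 w \left(2 + w\right) = - 6 w \left(2 + w\right)$)
$j{\left(J \right)} = 1 + J - 6 J \left(2 + J\right)$ ($j{\left(J \right)} = \left(\frac{1 + 1}{2 \cdot 1} - 6 J \left(2 + J\right)\right) + J = \left(\frac{1}{2} \cdot 1 \cdot 2 - 6 J \left(2 + J\right)\right) + J = \left(1 - 6 J \left(2 + J\right)\right) + J = 1 + J - 6 J \left(2 + J\right)$)
$j{\left(2 \right)} 39 = \left(1 + 2 - 12 \left(2 + 2\right)\right) 39 = \left(1 + 2 - 12 \cdot 4\right) 39 = \left(1 + 2 - 48\right) 39 = \left(-45\right) 39 = -1755$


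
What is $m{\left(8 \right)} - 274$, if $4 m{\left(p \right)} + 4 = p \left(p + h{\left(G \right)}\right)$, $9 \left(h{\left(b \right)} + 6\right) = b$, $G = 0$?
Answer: $-271$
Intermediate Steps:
$h{\left(b \right)} = -6 + \frac{b}{9}$
$m{\left(p \right)} = -1 + \frac{p \left(-6 + p\right)}{4}$ ($m{\left(p \right)} = -1 + \frac{p \left(p + \left(-6 + \frac{1}{9} \cdot 0\right)\right)}{4} = -1 + \frac{p \left(p + \left(-6 + 0\right)\right)}{4} = -1 + \frac{p \left(p - 6\right)}{4} = -1 + \frac{p \left(-6 + p\right)}{4}$)
$m{\left(8 \right)} - 274 = \left(-1 - 12 + \frac{8^{2}}{4}\right) - 274 = \left(-1 - 12 + \frac{1}{4} \cdot 64\right) - 274 = \left(-1 - 12 + 16\right) - 274 = 3 - 274 = -271$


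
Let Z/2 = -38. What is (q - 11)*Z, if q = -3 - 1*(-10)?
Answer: 304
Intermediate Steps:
Z = -76 (Z = 2*(-38) = -76)
q = 7 (q = -3 + 10 = 7)
(q - 11)*Z = (7 - 11)*(-76) = -4*(-76) = 304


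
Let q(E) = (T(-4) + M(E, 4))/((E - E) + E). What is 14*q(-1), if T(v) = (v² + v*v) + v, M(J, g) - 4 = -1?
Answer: -434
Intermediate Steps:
M(J, g) = 3 (M(J, g) = 4 - 1 = 3)
T(v) = v + 2*v² (T(v) = (v² + v²) + v = 2*v² + v = v + 2*v²)
q(E) = 31/E (q(E) = (-4*(1 + 2*(-4)) + 3)/((E - E) + E) = (-4*(1 - 8) + 3)/(0 + E) = (-4*(-7) + 3)/E = (28 + 3)/E = 31/E)
14*q(-1) = 14*(31/(-1)) = 14*(31*(-1)) = 14*(-31) = -434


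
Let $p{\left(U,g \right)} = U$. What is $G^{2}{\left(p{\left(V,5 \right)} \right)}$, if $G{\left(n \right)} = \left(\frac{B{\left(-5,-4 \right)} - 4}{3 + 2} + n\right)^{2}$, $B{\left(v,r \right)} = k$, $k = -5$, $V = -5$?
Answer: $\frac{1336336}{625} \approx 2138.1$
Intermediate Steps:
$B{\left(v,r \right)} = -5$
$G{\left(n \right)} = \left(- \frac{9}{5} + n\right)^{2}$ ($G{\left(n \right)} = \left(\frac{-5 - 4}{3 + 2} + n\right)^{2} = \left(- \frac{9}{5} + n\right)^{2}$)
$G^{2}{\left(p{\left(V,5 \right)} \right)} = \left(\frac{\left(-9 + 5 \left(-5\right)\right)^{2}}{25}\right)^{2} = \left(\frac{\left(-9 - 25\right)^{2}}{25}\right)^{2} = \left(\frac{\left(-34\right)^{2}}{25}\right)^{2} = \left(\frac{1}{25} \cdot 1156\right)^{2} = \left(\frac{1156}{25}\right)^{2} = \frac{1336336}{625}$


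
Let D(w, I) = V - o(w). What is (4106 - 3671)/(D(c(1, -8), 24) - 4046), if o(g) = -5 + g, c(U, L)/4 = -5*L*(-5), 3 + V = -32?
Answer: -145/1092 ≈ -0.13278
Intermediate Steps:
V = -35 (V = -3 - 32 = -35)
c(U, L) = 100*L (c(U, L) = 4*(-5*L*(-5)) = 4*(25*L) = 100*L)
D(w, I) = -30 - w (D(w, I) = -35 - (-5 + w) = -35 + (5 - w) = -30 - w)
(4106 - 3671)/(D(c(1, -8), 24) - 4046) = (4106 - 3671)/((-30 - 100*(-8)) - 4046) = 435/((-30 - 1*(-800)) - 4046) = 435/((-30 + 800) - 4046) = 435/(770 - 4046) = 435/(-3276) = 435*(-1/3276) = -145/1092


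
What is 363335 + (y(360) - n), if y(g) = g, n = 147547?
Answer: 216148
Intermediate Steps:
363335 + (y(360) - n) = 363335 + (360 - 1*147547) = 363335 + (360 - 147547) = 363335 - 147187 = 216148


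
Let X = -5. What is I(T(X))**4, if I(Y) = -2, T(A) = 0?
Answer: 16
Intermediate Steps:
I(T(X))**4 = (-2)**4 = 16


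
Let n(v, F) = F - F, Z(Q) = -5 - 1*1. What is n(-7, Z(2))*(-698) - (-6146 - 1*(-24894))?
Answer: -18748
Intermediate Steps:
Z(Q) = -6 (Z(Q) = -5 - 1 = -6)
n(v, F) = 0
n(-7, Z(2))*(-698) - (-6146 - 1*(-24894)) = 0*(-698) - (-6146 - 1*(-24894)) = 0 - (-6146 + 24894) = 0 - 1*18748 = 0 - 18748 = -18748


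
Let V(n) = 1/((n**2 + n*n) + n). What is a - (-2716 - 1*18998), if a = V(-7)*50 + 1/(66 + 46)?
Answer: 31616397/1456 ≈ 21715.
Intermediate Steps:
V(n) = 1/(n + 2*n**2) (V(n) = 1/((n**2 + n**2) + n) = 1/(2*n**2 + n) = 1/(n + 2*n**2))
a = 813/1456 (a = (1/((-7)*(1 + 2*(-7))))*50 + 1/(66 + 46) = -1/(7*(1 - 14))*50 + 1/112 = -1/7/(-13)*50 + 1/112 = -1/7*(-1/13)*50 + 1/112 = (1/91)*50 + 1/112 = 50/91 + 1/112 = 813/1456 ≈ 0.55838)
a - (-2716 - 1*18998) = 813/1456 - (-2716 - 1*18998) = 813/1456 - (-2716 - 18998) = 813/1456 - 1*(-21714) = 813/1456 + 21714 = 31616397/1456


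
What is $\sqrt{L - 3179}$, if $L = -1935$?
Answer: $i \sqrt{5114} \approx 71.512 i$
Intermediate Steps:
$\sqrt{L - 3179} = \sqrt{-1935 - 3179} = \sqrt{-5114} = i \sqrt{5114}$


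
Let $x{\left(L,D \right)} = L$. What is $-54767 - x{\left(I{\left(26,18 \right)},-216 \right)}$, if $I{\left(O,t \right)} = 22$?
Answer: $-54789$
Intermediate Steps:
$-54767 - x{\left(I{\left(26,18 \right)},-216 \right)} = -54767 - 22 = -54789$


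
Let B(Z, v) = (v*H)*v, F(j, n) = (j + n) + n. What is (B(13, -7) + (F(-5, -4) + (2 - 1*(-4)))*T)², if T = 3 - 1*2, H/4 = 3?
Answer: 337561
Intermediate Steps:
H = 12 (H = 4*3 = 12)
F(j, n) = j + 2*n
B(Z, v) = 12*v² (B(Z, v) = (v*12)*v = (12*v)*v = 12*v²)
T = 1 (T = 3 - 2 = 1)
(B(13, -7) + (F(-5, -4) + (2 - 1*(-4)))*T)² = (12*(-7)² + ((-5 + 2*(-4)) + (2 - 1*(-4)))*1)² = (12*49 + ((-5 - 8) + (2 + 4))*1)² = (588 + (-13 + 6)*1)² = (588 - 7*1)² = (588 - 7)² = 581² = 337561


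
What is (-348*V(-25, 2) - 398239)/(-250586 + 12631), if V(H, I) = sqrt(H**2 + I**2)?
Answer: 398239/237955 + 348*sqrt(629)/237955 ≈ 1.7103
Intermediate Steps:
(-348*V(-25, 2) - 398239)/(-250586 + 12631) = (-348*sqrt((-25)**2 + 2**2) - 398239)/(-250586 + 12631) = (-348*sqrt(625 + 4) - 398239)/(-237955) = (-348*sqrt(629) - 398239)*(-1/237955) = (-398239 - 348*sqrt(629))*(-1/237955) = 398239/237955 + 348*sqrt(629)/237955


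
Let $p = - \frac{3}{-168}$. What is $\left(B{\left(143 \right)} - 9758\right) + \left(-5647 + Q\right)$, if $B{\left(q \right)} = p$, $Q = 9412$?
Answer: $- \frac{335607}{56} \approx -5993.0$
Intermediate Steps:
$p = \frac{1}{56}$ ($p = \left(-3\right) \left(- \frac{1}{168}\right) = \frac{1}{56} \approx 0.017857$)
$B{\left(q \right)} = \frac{1}{56}$
$\left(B{\left(143 \right)} - 9758\right) + \left(-5647 + Q\right) = \left(\frac{1}{56} - 9758\right) + \left(-5647 + 9412\right) = - \frac{546447}{56} + 3765 = - \frac{335607}{56}$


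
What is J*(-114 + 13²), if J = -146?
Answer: -8030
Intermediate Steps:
J*(-114 + 13²) = -146*(-114 + 13²) = -146*(-114 + 169) = -146*55 = -8030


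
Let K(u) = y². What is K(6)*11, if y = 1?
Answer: 11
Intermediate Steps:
K(u) = 1 (K(u) = 1² = 1)
K(6)*11 = 1*11 = 11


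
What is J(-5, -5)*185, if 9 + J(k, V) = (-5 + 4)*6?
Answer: -2775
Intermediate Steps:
J(k, V) = -15 (J(k, V) = -9 + (-5 + 4)*6 = -9 - 1*6 = -9 - 6 = -15)
J(-5, -5)*185 = -15*185 = -2775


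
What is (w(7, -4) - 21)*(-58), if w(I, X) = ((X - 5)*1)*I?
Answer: 4872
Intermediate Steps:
w(I, X) = I*(-5 + X) (w(I, X) = ((-5 + X)*1)*I = (-5 + X)*I = I*(-5 + X))
(w(7, -4) - 21)*(-58) = (7*(-5 - 4) - 21)*(-58) = (7*(-9) - 21)*(-58) = (-63 - 21)*(-58) = -84*(-58) = 4872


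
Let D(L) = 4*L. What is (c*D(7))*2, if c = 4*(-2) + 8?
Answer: 0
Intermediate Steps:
c = 0 (c = -8 + 8 = 0)
(c*D(7))*2 = (0*(4*7))*2 = (0*28)*2 = 0*2 = 0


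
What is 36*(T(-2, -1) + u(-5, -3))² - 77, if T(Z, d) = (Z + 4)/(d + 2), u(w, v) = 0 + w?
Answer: 247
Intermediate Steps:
u(w, v) = w
T(Z, d) = (4 + Z)/(2 + d)
36*(T(-2, -1) + u(-5, -3))² - 77 = 36*((4 - 2)/(2 - 1) - 5)² - 77 = 36*(2/1 - 5)² - 77 = 36*(1*2 - 5)² - 77 = 36*(2 - 5)² - 77 = 36*(-3)² - 77 = 36*9 - 77 = 324 - 77 = 247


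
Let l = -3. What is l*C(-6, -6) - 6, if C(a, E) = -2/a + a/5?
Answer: -17/5 ≈ -3.4000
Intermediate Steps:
C(a, E) = -2/a + a/5 (C(a, E) = -2/a + a*(1/5) = -2/a + a/5)
l*C(-6, -6) - 6 = -3*(-2/(-6) + (1/5)*(-6)) - 6 = -3*(-2*(-1/6) - 6/5) - 6 = -3*(1/3 - 6/5) - 6 = -3*(-13/15) - 6 = 13/5 - 6 = -17/5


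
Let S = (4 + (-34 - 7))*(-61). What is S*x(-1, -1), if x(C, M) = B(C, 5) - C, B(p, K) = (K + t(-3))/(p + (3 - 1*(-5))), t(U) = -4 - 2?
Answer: 13542/7 ≈ 1934.6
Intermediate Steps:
t(U) = -6
B(p, K) = (-6 + K)/(8 + p) (B(p, K) = (K - 6)/(p + (3 - 1*(-5))) = (-6 + K)/(p + (3 + 5)) = (-6 + K)/(p + 8) = (-6 + K)/(8 + p))
x(C, M) = -C - 1/(8 + C) (x(C, M) = (-6 + 5)/(8 + C) - C = -1/(8 + C) - C = -C - 1/(8 + C))
S = 2257 (S = (4 - 41)*(-61) = -37*(-61) = 2257)
S*x(-1, -1) = 2257*((-1 - 1*(-1)*(8 - 1))/(8 - 1)) = 2257*((-1 - 1*(-1)*7)/7) = 2257*((-1 + 7)/7) = 2257*((⅐)*6) = 2257*(6/7) = 13542/7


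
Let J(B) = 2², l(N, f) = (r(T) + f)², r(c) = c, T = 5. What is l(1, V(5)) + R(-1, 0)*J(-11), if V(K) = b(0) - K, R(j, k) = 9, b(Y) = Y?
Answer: 36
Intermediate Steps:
V(K) = -K (V(K) = 0 - K = -K)
l(N, f) = (5 + f)²
J(B) = 4
l(1, V(5)) + R(-1, 0)*J(-11) = (5 - 1*5)² + 9*4 = (5 - 5)² + 36 = 0² + 36 = 0 + 36 = 36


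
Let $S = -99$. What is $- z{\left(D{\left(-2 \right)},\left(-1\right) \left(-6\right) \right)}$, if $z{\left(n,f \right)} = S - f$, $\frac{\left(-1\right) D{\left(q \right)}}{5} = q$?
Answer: $105$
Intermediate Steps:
$D{\left(q \right)} = - 5 q$
$z{\left(n,f \right)} = -99 - f$
$- z{\left(D{\left(-2 \right)},\left(-1\right) \left(-6\right) \right)} = - (-99 - \left(-1\right) \left(-6\right)) = - (-99 - 6) = \left(-1\right) \left(-105\right) = 105$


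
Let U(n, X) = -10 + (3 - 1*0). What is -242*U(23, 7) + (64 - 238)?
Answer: 1520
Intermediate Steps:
U(n, X) = -7 (U(n, X) = -10 + (3 + 0) = -10 + 3 = -7)
-242*U(23, 7) + (64 - 238) = -242*(-7) + (64 - 238) = 1694 - 174 = 1520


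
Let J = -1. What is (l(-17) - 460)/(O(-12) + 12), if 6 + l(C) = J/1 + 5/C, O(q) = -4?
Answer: -993/17 ≈ -58.412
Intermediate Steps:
l(C) = -7 + 5/C (l(C) = -6 + (-1/1 + 5/C) = -6 + (-1*1 + 5/C) = -6 + (-1 + 5/C) = -7 + 5/C)
(l(-17) - 460)/(O(-12) + 12) = ((-7 + 5/(-17)) - 460)/(-4 + 12) = ((-7 + 5*(-1/17)) - 460)/8 = ((-7 - 5/17) - 460)*(⅛) = (-124/17 - 460)*(⅛) = -7944/17*⅛ = -993/17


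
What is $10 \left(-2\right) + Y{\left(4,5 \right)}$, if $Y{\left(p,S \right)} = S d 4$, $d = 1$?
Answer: $0$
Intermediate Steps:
$Y{\left(p,S \right)} = 4 S$ ($Y{\left(p,S \right)} = S 1 \cdot 4 = S 4 = 4 S$)
$10 \left(-2\right) + Y{\left(4,5 \right)} = 10 \left(-2\right) + 4 \cdot 5 = -20 + 20 = 0$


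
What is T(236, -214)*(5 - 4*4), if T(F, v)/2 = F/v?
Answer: 2596/107 ≈ 24.262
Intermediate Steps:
T(F, v) = 2*F/v (T(F, v) = 2*(F/v) = 2*F/v)
T(236, -214)*(5 - 4*4) = (2*236/(-214))*(5 - 4*4) = (2*236*(-1/214))*(5 - 16) = -236/107*(-11) = 2596/107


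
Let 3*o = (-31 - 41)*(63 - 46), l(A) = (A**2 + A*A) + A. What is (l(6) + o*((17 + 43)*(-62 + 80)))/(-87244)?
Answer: 220281/43622 ≈ 5.0498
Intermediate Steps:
l(A) = A + 2*A**2 (l(A) = (A**2 + A**2) + A = 2*A**2 + A = A + 2*A**2)
o = -408 (o = ((-31 - 41)*(63 - 46))/3 = (-72*17)/3 = (1/3)*(-1224) = -408)
(l(6) + o*((17 + 43)*(-62 + 80)))/(-87244) = (6*(1 + 2*6) - 408*(17 + 43)*(-62 + 80))/(-87244) = (6*(1 + 12) - 24480*18)*(-1/87244) = (6*13 - 408*1080)*(-1/87244) = (78 - 440640)*(-1/87244) = -440562*(-1/87244) = 220281/43622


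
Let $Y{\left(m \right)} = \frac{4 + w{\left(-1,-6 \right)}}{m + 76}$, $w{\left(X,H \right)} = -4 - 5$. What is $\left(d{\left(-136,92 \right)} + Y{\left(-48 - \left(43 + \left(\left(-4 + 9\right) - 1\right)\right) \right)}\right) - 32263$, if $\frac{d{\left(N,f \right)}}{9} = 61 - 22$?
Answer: $- \frac{606323}{19} \approx -31912.0$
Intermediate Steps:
$w{\left(X,H \right)} = -9$
$d{\left(N,f \right)} = 351$ ($d{\left(N,f \right)} = 9 \left(61 - 22\right) = 9 \cdot 39 = 351$)
$Y{\left(m \right)} = - \frac{5}{76 + m}$ ($Y{\left(m \right)} = \frac{4 - 9}{m + 76} = - \frac{5}{76 + m}$)
$\left(d{\left(-136,92 \right)} + Y{\left(-48 - \left(43 + \left(\left(-4 + 9\right) - 1\right)\right) \right)}\right) - 32263 = \left(351 - \frac{5}{76 - 95}\right) - 32263 = \left(351 - \frac{5}{-19}\right) - 32263 = \left(351 - - \frac{5}{19}\right) - 32263 = \left(351 + \frac{5}{19}\right) - 32263 = \frac{6674}{19} - 32263 = - \frac{606323}{19}$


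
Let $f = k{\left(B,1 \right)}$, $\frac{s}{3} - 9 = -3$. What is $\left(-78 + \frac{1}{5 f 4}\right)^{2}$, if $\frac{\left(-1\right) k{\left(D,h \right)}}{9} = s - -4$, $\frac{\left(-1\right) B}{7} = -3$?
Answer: $\frac{95407472161}{15681600} \approx 6084.0$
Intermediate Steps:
$B = 21$ ($B = \left(-7\right) \left(-3\right) = 21$)
$s = 18$ ($s = 27 + 3 \left(-3\right) = 27 - 9 = 18$)
$k{\left(D,h \right)} = -198$ ($k{\left(D,h \right)} = - 9 \left(18 - -4\right) = - 9 \left(18 + 4\right) = \left(-9\right) 22 = -198$)
$f = -198$
$\left(-78 + \frac{1}{5 f 4}\right)^{2} = \left(-78 + \frac{1}{5 \left(-198\right) 4}\right)^{2} = \left(-78 + \frac{1}{\left(-990\right) 4}\right)^{2} = \left(-78 + \frac{1}{-3960}\right)^{2} = \left(-78 - \frac{1}{3960}\right)^{2} = \left(- \frac{308881}{3960}\right)^{2} = \frac{95407472161}{15681600}$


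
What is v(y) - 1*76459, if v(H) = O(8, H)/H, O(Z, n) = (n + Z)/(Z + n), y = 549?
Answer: -41975990/549 ≈ -76459.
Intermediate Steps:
O(Z, n) = 1 (O(Z, n) = (Z + n)/(Z + n) = 1)
v(H) = 1/H
v(y) - 1*76459 = 1/549 - 1*76459 = 1/549 - 76459 = -41975990/549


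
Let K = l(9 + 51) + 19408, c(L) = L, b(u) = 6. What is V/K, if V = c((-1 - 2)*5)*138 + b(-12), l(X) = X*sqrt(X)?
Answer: -625908/5882101 + 3870*sqrt(15)/5882101 ≈ -0.10386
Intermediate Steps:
l(X) = X**(3/2)
V = -2064 (V = ((-1 - 2)*5)*138 + 6 = -3*5*138 + 6 = -15*138 + 6 = -2070 + 6 = -2064)
K = 19408 + 120*sqrt(15) (K = (9 + 51)**(3/2) + 19408 = 60**(3/2) + 19408 = 120*sqrt(15) + 19408 = 19408 + 120*sqrt(15) ≈ 19873.)
V/K = -2064/(19408 + 120*sqrt(15))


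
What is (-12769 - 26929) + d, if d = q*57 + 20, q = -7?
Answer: -40077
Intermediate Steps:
d = -379 (d = -7*57 + 20 = -399 + 20 = -379)
(-12769 - 26929) + d = (-12769 - 26929) - 379 = -39698 - 379 = -40077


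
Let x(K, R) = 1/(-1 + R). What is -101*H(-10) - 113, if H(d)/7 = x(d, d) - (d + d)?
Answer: -156076/11 ≈ -14189.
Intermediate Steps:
H(d) = -14*d + 7/(-1 + d) (H(d) = 7*(1/(-1 + d) - (d + d)) = 7*(1/(-1 + d) - 2*d) = -14*d + 7/(-1 + d))
-101*H(-10) - 113 = -707*(1 - 2*(-10)*(-1 - 10))/(-1 - 10) - 113 = -707*(1 - 2*(-10)*(-11))/(-11) - 113 = -707*(-1)*(1 - 220)/11 - 113 = -707*(-1)*(-219)/11 - 113 = -101*1533/11 - 113 = -154833/11 - 113 = -156076/11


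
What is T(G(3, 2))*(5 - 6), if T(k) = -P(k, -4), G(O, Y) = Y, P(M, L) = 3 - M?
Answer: 1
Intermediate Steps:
T(k) = -3 + k (T(k) = -(3 - k) = -3 + k)
T(G(3, 2))*(5 - 6) = (-3 + 2)*(5 - 6) = -1*(-1) = 1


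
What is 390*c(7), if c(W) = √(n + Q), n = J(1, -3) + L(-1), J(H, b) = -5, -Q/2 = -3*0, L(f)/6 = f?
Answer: 390*I*√11 ≈ 1293.5*I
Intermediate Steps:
L(f) = 6*f
Q = 0 (Q = -(-6)*0 = -2*0 = 0)
n = -11 (n = -5 + 6*(-1) = -5 - 6 = -11)
c(W) = I*√11 (c(W) = √(-11 + 0) = √(-11) = I*√11)
390*c(7) = 390*(I*√11) = 390*I*√11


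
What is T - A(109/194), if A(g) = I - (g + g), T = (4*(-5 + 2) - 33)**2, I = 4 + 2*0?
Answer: 196146/97 ≈ 2022.1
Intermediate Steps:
I = 4 (I = 4 + 0 = 4)
T = 2025 (T = (4*(-3) - 33)**2 = (-12 - 33)**2 = (-45)**2 = 2025)
A(g) = 4 - 2*g (A(g) = 4 - (g + g) = 4 - 2*g)
T - A(109/194) = 2025 - (4 - 218/194) = 2025 - (4 - 2*109/194) = 2025 - (4 - 109/97) = 2025 - 1*279/97 = 2025 - 279/97 = 196146/97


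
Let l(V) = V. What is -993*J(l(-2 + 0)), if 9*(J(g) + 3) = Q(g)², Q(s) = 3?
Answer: 1986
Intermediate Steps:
J(g) = -2 (J(g) = -3 + (⅑)*3² = -3 + (⅑)*9 = -3 + 1 = -2)
-993*J(l(-2 + 0)) = -993*(-2) = 1986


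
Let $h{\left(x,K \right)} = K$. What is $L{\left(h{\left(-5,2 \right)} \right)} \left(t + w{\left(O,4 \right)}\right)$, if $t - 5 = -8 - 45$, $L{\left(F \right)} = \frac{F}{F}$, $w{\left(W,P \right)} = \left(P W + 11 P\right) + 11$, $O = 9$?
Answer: $43$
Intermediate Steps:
$w{\left(W,P \right)} = 11 + 11 P + P W$ ($w{\left(W,P \right)} = \left(11 P + P W\right) + 11 = 11 + 11 P + P W$)
$L{\left(F \right)} = 1$
$t = -48$ ($t = 5 - 53 = -48$)
$L{\left(h{\left(-5,2 \right)} \right)} \left(t + w{\left(O,4 \right)}\right) = 1 \left(-48 + \left(11 + 11 \cdot 4 + 4 \cdot 9\right)\right) = 1 \left(-48 + \left(11 + 44 + 36\right)\right) = 1 \left(-48 + 91\right) = 1 \cdot 43 = 43$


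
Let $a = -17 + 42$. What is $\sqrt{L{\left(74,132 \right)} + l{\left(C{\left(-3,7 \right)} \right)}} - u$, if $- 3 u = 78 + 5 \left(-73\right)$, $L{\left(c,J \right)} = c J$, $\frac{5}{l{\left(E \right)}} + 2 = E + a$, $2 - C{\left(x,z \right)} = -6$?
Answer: $- \frac{287}{3} + \frac{\sqrt{9387203}}{31} \approx 3.1673$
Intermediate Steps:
$a = 25$
$C{\left(x,z \right)} = 8$ ($C{\left(x,z \right)} = 2 - -6 = 2 + 6 = 8$)
$l{\left(E \right)} = \frac{5}{23 + E}$ ($l{\left(E \right)} = \frac{5}{-2 + \left(E + 25\right)} = \frac{5}{-2 + \left(25 + E\right)} = \frac{5}{23 + E}$)
$L{\left(c,J \right)} = J c$
$u = \frac{287}{3}$ ($u = - \frac{78 + 5 \left(-73\right)}{3} = - \frac{78 - 365}{3} = \left(- \frac{1}{3}\right) \left(-287\right) = \frac{287}{3} \approx 95.667$)
$\sqrt{L{\left(74,132 \right)} + l{\left(C{\left(-3,7 \right)} \right)}} - u = \sqrt{132 \cdot 74 + \frac{5}{23 + 8}} - \frac{287}{3} = \sqrt{9768 + \frac{5}{31}} - \frac{287}{3} = \sqrt{\frac{302813}{31}} - \frac{287}{3} = \frac{\sqrt{9387203}}{31} - \frac{287}{3} = - \frac{287}{3} + \frac{\sqrt{9387203}}{31}$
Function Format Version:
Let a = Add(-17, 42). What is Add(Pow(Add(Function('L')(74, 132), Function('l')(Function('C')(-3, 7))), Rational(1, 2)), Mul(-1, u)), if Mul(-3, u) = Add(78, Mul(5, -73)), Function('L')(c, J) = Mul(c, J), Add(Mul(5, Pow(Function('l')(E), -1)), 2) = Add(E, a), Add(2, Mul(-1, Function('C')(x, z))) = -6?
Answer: Add(Rational(-287, 3), Mul(Rational(1, 31), Pow(9387203, Rational(1, 2)))) ≈ 3.1673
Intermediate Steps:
a = 25
Function('C')(x, z) = 8 (Function('C')(x, z) = Add(2, Mul(-1, -6)) = Add(2, 6) = 8)
Function('l')(E) = Mul(5, Pow(Add(23, E), -1)) (Function('l')(E) = Mul(5, Pow(Add(-2, Add(E, 25)), -1)) = Mul(5, Pow(Add(-2, Add(25, E)), -1)) = Mul(5, Pow(Add(23, E), -1)))
Function('L')(c, J) = Mul(J, c)
u = Rational(287, 3) (u = Mul(Rational(-1, 3), Add(78, Mul(5, -73))) = Mul(Rational(-1, 3), Add(78, -365)) = Mul(Rational(-1, 3), -287) = Rational(287, 3) ≈ 95.667)
Add(Pow(Add(Function('L')(74, 132), Function('l')(Function('C')(-3, 7))), Rational(1, 2)), Mul(-1, u)) = Add(Pow(Add(Mul(132, 74), Mul(5, Pow(Add(23, 8), -1))), Rational(1, 2)), Mul(-1, Rational(287, 3))) = Add(Pow(Add(9768, Mul(5, Pow(31, -1))), Rational(1, 2)), Rational(-287, 3)) = Add(Pow(Add(9768, Mul(5, Rational(1, 31))), Rational(1, 2)), Rational(-287, 3)) = Add(Pow(Add(9768, Rational(5, 31)), Rational(1, 2)), Rational(-287, 3)) = Add(Pow(Rational(302813, 31), Rational(1, 2)), Rational(-287, 3)) = Add(Mul(Rational(1, 31), Pow(9387203, Rational(1, 2))), Rational(-287, 3)) = Add(Rational(-287, 3), Mul(Rational(1, 31), Pow(9387203, Rational(1, 2))))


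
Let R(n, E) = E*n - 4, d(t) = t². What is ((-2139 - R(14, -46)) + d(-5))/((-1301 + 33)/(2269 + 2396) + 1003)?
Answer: -6838890/4677727 ≈ -1.4620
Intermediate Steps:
R(n, E) = -4 + E*n
((-2139 - R(14, -46)) + d(-5))/((-1301 + 33)/(2269 + 2396) + 1003) = ((-2139 - (-4 - 46*14)) + (-5)²)/((-1301 + 33)/(2269 + 2396) + 1003) = ((-2139 - (-4 - 644)) + 25)/(-1268/4665 + 1003) = ((-2139 - 1*(-648)) + 25)/(-1268*1/4665 + 1003) = ((-2139 + 648) + 25)/(-1268/4665 + 1003) = (-1491 + 25)/(4677727/4665) = -1466*4665/4677727 = -6838890/4677727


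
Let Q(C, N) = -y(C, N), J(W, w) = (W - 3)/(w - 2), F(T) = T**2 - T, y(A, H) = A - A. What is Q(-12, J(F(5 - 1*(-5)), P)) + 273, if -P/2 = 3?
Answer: 273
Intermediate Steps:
P = -6 (P = -2*3 = -6)
y(A, H) = 0
J(W, w) = (-3 + W)/(-2 + w)
Q(C, N) = 0 (Q(C, N) = -1*0 = 0)
Q(-12, J(F(5 - 1*(-5)), P)) + 273 = 0 + 273 = 273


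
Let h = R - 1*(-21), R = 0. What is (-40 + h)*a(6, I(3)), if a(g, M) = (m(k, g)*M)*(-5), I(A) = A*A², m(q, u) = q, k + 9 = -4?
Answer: -33345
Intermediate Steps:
k = -13 (k = -9 - 4 = -13)
I(A) = A³
h = 21 (h = 0 - 1*(-21) = 0 + 21 = 21)
a(g, M) = 65*M (a(g, M) = -13*M*(-5) = 65*M)
(-40 + h)*a(6, I(3)) = (-40 + 21)*(65*3³) = -1235*27 = -19*1755 = -33345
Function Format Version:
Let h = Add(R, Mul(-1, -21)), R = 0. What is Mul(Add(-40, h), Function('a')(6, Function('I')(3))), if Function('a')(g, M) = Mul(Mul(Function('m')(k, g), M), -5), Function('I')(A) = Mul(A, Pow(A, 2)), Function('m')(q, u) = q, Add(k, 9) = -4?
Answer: -33345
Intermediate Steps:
k = -13 (k = Add(-9, -4) = -13)
Function('I')(A) = Pow(A, 3)
h = 21 (h = Add(0, Mul(-1, -21)) = Add(0, 21) = 21)
Function('a')(g, M) = Mul(65, M) (Function('a')(g, M) = Mul(Mul(-13, M), -5) = Mul(65, M))
Mul(Add(-40, h), Function('a')(6, Function('I')(3))) = Mul(Add(-40, 21), Mul(65, Pow(3, 3))) = Mul(-19, Mul(65, 27)) = Mul(-19, 1755) = -33345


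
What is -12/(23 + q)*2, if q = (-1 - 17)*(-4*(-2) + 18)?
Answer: 24/445 ≈ 0.053933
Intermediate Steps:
q = -468 (q = -18*(8 + 18) = -18*26 = -468)
-12/(23 + q)*2 = -12/(23 - 468)*2 = -12/(-445)*2 = -12*(-1/445)*2 = (12/445)*2 = 24/445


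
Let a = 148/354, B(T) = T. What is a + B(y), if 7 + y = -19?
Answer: -4528/177 ≈ -25.582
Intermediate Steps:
y = -26 (y = -7 - 19 = -26)
a = 74/177 (a = 148*(1/354) = 74/177 ≈ 0.41808)
a + B(y) = 74/177 - 26 = -4528/177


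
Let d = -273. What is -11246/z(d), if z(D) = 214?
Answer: -5623/107 ≈ -52.551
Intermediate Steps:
-11246/z(d) = -11246/214 = -11246*1/214 = -5623/107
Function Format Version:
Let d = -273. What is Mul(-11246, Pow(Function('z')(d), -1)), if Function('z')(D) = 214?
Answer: Rational(-5623, 107) ≈ -52.551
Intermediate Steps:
Mul(-11246, Pow(Function('z')(d), -1)) = Mul(-11246, Pow(214, -1)) = Mul(-11246, Rational(1, 214)) = Rational(-5623, 107)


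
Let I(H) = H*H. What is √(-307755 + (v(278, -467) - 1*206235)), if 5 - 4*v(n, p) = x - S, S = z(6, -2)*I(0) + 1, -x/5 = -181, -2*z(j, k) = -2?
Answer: I*√2056859/2 ≈ 717.09*I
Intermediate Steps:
z(j, k) = 1 (z(j, k) = -½*(-2) = 1)
I(H) = H²
x = 905 (x = -5*(-181) = 905)
S = 1 (S = 1*0² + 1 = 1*0 + 1 = 0 + 1 = 1)
v(n, p) = -899/4 (v(n, p) = 5/4 - (905 - 1*1)/4 = 5/4 - (905 - 1)/4 = 5/4 - ¼*904 = 5/4 - 226 = -899/4)
√(-307755 + (v(278, -467) - 1*206235)) = √(-307755 + (-899/4 - 1*206235)) = √(-307755 + (-899/4 - 206235)) = √(-307755 - 825839/4) = √(-2056859/4) = I*√2056859/2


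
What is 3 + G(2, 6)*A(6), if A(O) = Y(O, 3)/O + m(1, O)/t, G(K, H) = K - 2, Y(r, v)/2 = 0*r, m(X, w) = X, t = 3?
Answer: 3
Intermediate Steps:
Y(r, v) = 0 (Y(r, v) = 2*(0*r) = 2*0 = 0)
G(K, H) = -2 + K
A(O) = ⅓ (A(O) = 0/O + 1/3 = 0 + 1*(⅓) = 0 + ⅓ = ⅓)
3 + G(2, 6)*A(6) = 3 + (-2 + 2)*(⅓) = 3 + 0*(⅓) = 3 + 0 = 3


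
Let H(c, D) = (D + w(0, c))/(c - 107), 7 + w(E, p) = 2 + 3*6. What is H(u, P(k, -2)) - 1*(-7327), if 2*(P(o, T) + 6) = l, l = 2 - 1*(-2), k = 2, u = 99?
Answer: 58607/8 ≈ 7325.9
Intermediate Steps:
w(E, p) = 13 (w(E, p) = -7 + (2 + 3*6) = -7 + (2 + 18) = -7 + 20 = 13)
l = 4 (l = 2 + 2 = 4)
P(o, T) = -4 (P(o, T) = -6 + (½)*4 = -6 + 2 = -4)
H(c, D) = (13 + D)/(-107 + c) (H(c, D) = (D + 13)/(c - 107) = (13 + D)/(-107 + c))
H(u, P(k, -2)) - 1*(-7327) = (13 - 4)/(-107 + 99) - 1*(-7327) = 9/(-8) + 7327 = -⅛*9 + 7327 = -9/8 + 7327 = 58607/8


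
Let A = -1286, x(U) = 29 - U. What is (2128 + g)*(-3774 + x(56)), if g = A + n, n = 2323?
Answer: -12030165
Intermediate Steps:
g = 1037 (g = -1286 + 2323 = 1037)
(2128 + g)*(-3774 + x(56)) = (2128 + 1037)*(-3774 + (29 - 1*56)) = 3165*(-3774 + (29 - 56)) = 3165*(-3774 - 27) = 3165*(-3801) = -12030165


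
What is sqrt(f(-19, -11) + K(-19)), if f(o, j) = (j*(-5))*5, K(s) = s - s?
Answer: 5*sqrt(11) ≈ 16.583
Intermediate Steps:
K(s) = 0
f(o, j) = -25*j (f(o, j) = -5*j*5 = -25*j)
sqrt(f(-19, -11) + K(-19)) = sqrt(-25*(-11) + 0) = sqrt(275 + 0) = sqrt(275) = 5*sqrt(11)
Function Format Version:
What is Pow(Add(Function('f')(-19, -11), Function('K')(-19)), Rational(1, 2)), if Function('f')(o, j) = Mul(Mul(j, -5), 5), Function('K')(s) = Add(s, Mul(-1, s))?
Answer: Mul(5, Pow(11, Rational(1, 2))) ≈ 16.583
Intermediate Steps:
Function('K')(s) = 0
Function('f')(o, j) = Mul(-25, j) (Function('f')(o, j) = Mul(Mul(-5, j), 5) = Mul(-25, j))
Pow(Add(Function('f')(-19, -11), Function('K')(-19)), Rational(1, 2)) = Pow(Add(Mul(-25, -11), 0), Rational(1, 2)) = Pow(Add(275, 0), Rational(1, 2)) = Pow(275, Rational(1, 2)) = Mul(5, Pow(11, Rational(1, 2)))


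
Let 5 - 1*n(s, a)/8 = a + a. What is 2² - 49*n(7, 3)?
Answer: 396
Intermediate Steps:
n(s, a) = 40 - 16*a (n(s, a) = 40 - 8*(a + a) = 40 - 16*a)
2² - 49*n(7, 3) = 2² - 49*(40 - 16*3) = 4 - 49*(40 - 48) = 4 - 49*(-8) = 4 + 392 = 396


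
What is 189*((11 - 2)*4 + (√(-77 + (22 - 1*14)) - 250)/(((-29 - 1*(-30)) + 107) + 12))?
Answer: 25641/4 + 63*I*√69/40 ≈ 6410.3 + 13.083*I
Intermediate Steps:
189*((11 - 2)*4 + (√(-77 + (22 - 1*14)) - 250)/(((-29 - 1*(-30)) + 107) + 12)) = 189*(9*4 + (√(-77 + (22 - 14)) - 250)/(((-29 + 30) + 107) + 12)) = 189*(36 + (√(-77 + 8) - 250)/((1 + 107) + 12)) = 189*(36 + (√(-69) - 250)/(108 + 12)) = 189*(36 + (I*√69 - 250)/120) = 189*(36 + (-250 + I*√69)*(1/120)) = 189*(36 + (-25/12 + I*√69/120)) = 189*(407/12 + I*√69/120) = 25641/4 + 63*I*√69/40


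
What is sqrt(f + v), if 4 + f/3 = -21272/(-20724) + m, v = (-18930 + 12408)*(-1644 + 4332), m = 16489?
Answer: I*sqrt(52139611367063)/1727 ≈ 4181.1*I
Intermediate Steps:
v = -17531136 (v = -6522*2688 = -17531136)
f = 85414103/1727 (f = -12 + 3*(-21272/(-20724) + 16489) = -12 + 3*(-21272*(-1/20724) + 16489) = -12 + 3*(5318/5181 + 16489) = -12 + 3*(85434827/5181) = -12 + 85434827/1727 = 85414103/1727 ≈ 49458.)
sqrt(f + v) = sqrt(85414103/1727 - 17531136) = sqrt(-30190857769/1727) = I*sqrt(52139611367063)/1727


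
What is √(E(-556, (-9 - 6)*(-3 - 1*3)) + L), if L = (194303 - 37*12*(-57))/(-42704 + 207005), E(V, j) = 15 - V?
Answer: √15450123728082/164301 ≈ 23.924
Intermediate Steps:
L = 219611/164301 (L = (194303 - 444*(-57))/164301 = (194303 + 25308)*(1/164301) = 219611*(1/164301) = 219611/164301 ≈ 1.3366)
√(E(-556, (-9 - 6)*(-3 - 1*3)) + L) = √((15 - 1*(-556)) + 219611/164301) = √((15 + 556) + 219611/164301) = √(571 + 219611/164301) = √(94035482/164301) = √15450123728082/164301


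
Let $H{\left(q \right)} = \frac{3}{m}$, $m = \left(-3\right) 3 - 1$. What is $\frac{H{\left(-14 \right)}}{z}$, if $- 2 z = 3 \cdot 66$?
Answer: $\frac{1}{330} \approx 0.0030303$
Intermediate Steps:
$m = -10$ ($m = -9 - 1 = -10$)
$H{\left(q \right)} = - \frac{3}{10}$ ($H{\left(q \right)} = \frac{3}{-10} = 3 \left(- \frac{1}{10}\right) = - \frac{3}{10}$)
$z = -99$ ($z = - \frac{3 \cdot 66}{2} = \left(- \frac{1}{2}\right) 198 = -99$)
$\frac{H{\left(-14 \right)}}{z} = - \frac{3}{10 \left(-99\right)} = \left(- \frac{3}{10}\right) \left(- \frac{1}{99}\right) = \frac{1}{330}$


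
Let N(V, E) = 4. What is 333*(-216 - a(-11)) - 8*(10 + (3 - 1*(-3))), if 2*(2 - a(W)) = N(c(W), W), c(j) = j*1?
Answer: -72056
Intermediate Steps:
c(j) = j
a(W) = 0 (a(W) = 2 - 1/2*4 = 2 - 2 = 0)
333*(-216 - a(-11)) - 8*(10 + (3 - 1*(-3))) = 333*(-216 - 1*0) - 8*(10 + (3 - 1*(-3))) = 333*(-216 + 0) - 8*(10 + (3 + 3)) = 333*(-216) - 8*(10 + 6) = -71928 - 8*16 = -71928 - 128 = -72056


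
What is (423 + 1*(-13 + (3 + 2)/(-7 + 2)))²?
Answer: 167281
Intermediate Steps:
(423 + 1*(-13 + (3 + 2)/(-7 + 2)))² = (423 + 1*(-13 + 5/(-5)))² = (423 + 1*(-13 + 5*(-⅕)))² = (423 + 1*(-13 - 1))² = (423 + 1*(-14))² = (423 - 14)² = 409² = 167281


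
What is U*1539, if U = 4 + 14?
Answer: 27702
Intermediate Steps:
U = 18
U*1539 = 18*1539 = 27702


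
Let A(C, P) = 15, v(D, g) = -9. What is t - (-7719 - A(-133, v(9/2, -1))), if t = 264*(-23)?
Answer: 1662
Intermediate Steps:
t = -6072
t - (-7719 - A(-133, v(9/2, -1))) = -6072 - (-7719 - 1*15) = -6072 - (-7719 - 15) = -6072 - 1*(-7734) = -6072 + 7734 = 1662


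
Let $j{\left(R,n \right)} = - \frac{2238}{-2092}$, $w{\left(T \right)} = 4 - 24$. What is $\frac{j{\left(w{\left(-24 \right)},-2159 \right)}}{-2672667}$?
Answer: $- \frac{373}{931869894} \approx -4.0027 \cdot 10^{-7}$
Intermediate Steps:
$w{\left(T \right)} = -20$ ($w{\left(T \right)} = 4 - 24 = -20$)
$j{\left(R,n \right)} = \frac{1119}{1046}$ ($j{\left(R,n \right)} = \left(-2238\right) \left(- \frac{1}{2092}\right) = \frac{1119}{1046}$)
$\frac{j{\left(w{\left(-24 \right)},-2159 \right)}}{-2672667} = \frac{1119}{1046 \left(-2672667\right)} = \frac{1119}{1046} \left(- \frac{1}{2672667}\right) = - \frac{373}{931869894}$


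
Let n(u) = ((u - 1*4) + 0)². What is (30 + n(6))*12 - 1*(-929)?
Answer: 1337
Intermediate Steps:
n(u) = (-4 + u)² (n(u) = ((u - 4) + 0)² = ((-4 + u) + 0)² = (-4 + u)²)
(30 + n(6))*12 - 1*(-929) = (30 + (-4 + 6)²)*12 - 1*(-929) = (30 + 2²)*12 + 929 = (30 + 4)*12 + 929 = 34*12 + 929 = 408 + 929 = 1337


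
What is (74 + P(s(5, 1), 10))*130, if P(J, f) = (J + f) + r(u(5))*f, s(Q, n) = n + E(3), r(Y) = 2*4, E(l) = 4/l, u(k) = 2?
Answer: 64870/3 ≈ 21623.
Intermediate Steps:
r(Y) = 8
s(Q, n) = 4/3 + n (s(Q, n) = n + 4/3 = 4/3 + n)
P(J, f) = J + 9*f (P(J, f) = (J + f) + 8*f = J + 9*f)
(74 + P(s(5, 1), 10))*130 = (74 + ((4/3 + 1) + 9*10))*130 = (74 + (7/3 + 90))*130 = (74 + 277/3)*130 = (499/3)*130 = 64870/3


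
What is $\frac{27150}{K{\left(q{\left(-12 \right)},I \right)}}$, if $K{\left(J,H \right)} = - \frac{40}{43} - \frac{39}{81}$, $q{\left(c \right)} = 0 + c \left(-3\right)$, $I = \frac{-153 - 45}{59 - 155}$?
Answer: $- \frac{31521150}{1639} \approx -19232.0$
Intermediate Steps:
$I = \frac{33}{16}$ ($I = - \frac{198}{-96} = \left(-198\right) \left(- \frac{1}{96}\right) = \frac{33}{16} \approx 2.0625$)
$q{\left(c \right)} = - 3 c$ ($q{\left(c \right)} = 0 - 3 c = - 3 c$)
$K{\left(J,H \right)} = - \frac{1639}{1161}$ ($K{\left(J,H \right)} = \left(-40\right) \frac{1}{43} - \frac{13}{27} = - \frac{40}{43} - \frac{13}{27} = - \frac{1639}{1161}$)
$\frac{27150}{K{\left(q{\left(-12 \right)},I \right)}} = \frac{27150}{- \frac{1639}{1161}} = 27150 \left(- \frac{1161}{1639}\right) = - \frac{31521150}{1639}$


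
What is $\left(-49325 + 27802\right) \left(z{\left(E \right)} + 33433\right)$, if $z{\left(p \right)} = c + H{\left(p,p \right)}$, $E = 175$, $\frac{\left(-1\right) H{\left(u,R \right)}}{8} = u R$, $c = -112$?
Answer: $4555967117$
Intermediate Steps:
$H{\left(u,R \right)} = - 8 R u$ ($H{\left(u,R \right)} = - 8 u R = - 8 R u$)
$z{\left(p \right)} = -112 - 8 p^{2}$ ($z{\left(p \right)} = -112 - 8 p p = -112 - 8 p^{2}$)
$\left(-49325 + 27802\right) \left(z{\left(E \right)} + 33433\right) = \left(-49325 + 27802\right) \left(\left(-112 - 8 \cdot 175^{2}\right) + 33433\right) = - 21523 \left(\left(-112 - 245000\right) + 33433\right) = - 21523 \left(-245112 + 33433\right) = \left(-21523\right) \left(-211679\right) = 4555967117$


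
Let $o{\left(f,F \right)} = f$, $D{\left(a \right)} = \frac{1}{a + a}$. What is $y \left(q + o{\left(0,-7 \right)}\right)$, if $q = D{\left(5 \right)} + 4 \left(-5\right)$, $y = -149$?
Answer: $\frac{29651}{10} \approx 2965.1$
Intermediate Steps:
$D{\left(a \right)} = \frac{1}{2 a}$
$q = - \frac{199}{10}$ ($q = \frac{1}{2 \cdot 5} + 4 \left(-5\right) = \frac{1}{2} \cdot \frac{1}{5} - 20 = \frac{1}{10} - 20 = - \frac{199}{10} \approx -19.9$)
$y \left(q + o{\left(0,-7 \right)}\right) = - 149 \left(- \frac{199}{10} + 0\right) = \left(-149\right) \left(- \frac{199}{10}\right) = \frac{29651}{10}$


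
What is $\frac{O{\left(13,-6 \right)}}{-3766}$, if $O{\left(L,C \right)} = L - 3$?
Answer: $- \frac{5}{1883} \approx -0.0026553$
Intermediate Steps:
$O{\left(L,C \right)} = -3 + L$
$\frac{O{\left(13,-6 \right)}}{-3766} = \frac{-3 + 13}{-3766} = 10 \left(- \frac{1}{3766}\right) = - \frac{5}{1883}$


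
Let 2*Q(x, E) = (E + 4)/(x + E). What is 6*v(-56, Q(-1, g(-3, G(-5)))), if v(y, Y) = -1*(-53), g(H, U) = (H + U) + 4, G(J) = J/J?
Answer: 318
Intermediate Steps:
G(J) = 1
g(H, U) = 4 + H + U
Q(x, E) = (4 + E)/(2*(E + x)) (Q(x, E) = ((E + 4)/(x + E))/2 = ((4 + E)/(E + x))/2 = (4 + E)/(2*(E + x)))
v(y, Y) = 53
6*v(-56, Q(-1, g(-3, G(-5)))) = 6*53 = 318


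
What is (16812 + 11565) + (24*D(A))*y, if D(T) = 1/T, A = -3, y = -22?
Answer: 28553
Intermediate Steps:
(16812 + 11565) + (24*D(A))*y = (16812 + 11565) + (24/(-3))*(-22) = 28377 + (24*(-1/3))*(-22) = 28377 - 8*(-22) = 28377 + 176 = 28553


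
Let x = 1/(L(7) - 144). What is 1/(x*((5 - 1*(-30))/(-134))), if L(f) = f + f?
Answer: 3484/7 ≈ 497.71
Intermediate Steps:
L(f) = 2*f
x = -1/130 (x = 1/(2*7 - 144) = 1/(14 - 144) = 1/(-130) = -1/130 ≈ -0.0076923)
1/(x*((5 - 1*(-30))/(-134))) = 1/(-(5 - 1*(-30))/(130*(-134))) = 1/(-(5 + 30)*(-1)/(130*134)) = 1/(-7*(-1)/(26*134)) = 1/(-1/130*(-35/134)) = 1/(7/3484) = 3484/7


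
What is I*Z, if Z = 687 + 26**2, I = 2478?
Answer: 3377514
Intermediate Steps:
Z = 1363 (Z = 687 + 676 = 1363)
I*Z = 2478*1363 = 3377514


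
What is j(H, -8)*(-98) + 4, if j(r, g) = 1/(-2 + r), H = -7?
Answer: 134/9 ≈ 14.889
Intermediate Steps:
j(H, -8)*(-98) + 4 = -98/(-2 - 7) + 4 = -98/(-9) + 4 = -⅑*(-98) + 4 = 98/9 + 4 = 134/9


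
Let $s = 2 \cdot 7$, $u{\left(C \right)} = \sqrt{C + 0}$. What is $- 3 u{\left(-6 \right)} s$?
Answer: $- 42 i \sqrt{6} \approx - 102.88 i$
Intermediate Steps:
$u{\left(C \right)} = \sqrt{C}$
$s = 14$
$- 3 u{\left(-6 \right)} s = - 3 \sqrt{-6} \cdot 14 = - 3 i \sqrt{6} \cdot 14 = - 42 i \sqrt{6}$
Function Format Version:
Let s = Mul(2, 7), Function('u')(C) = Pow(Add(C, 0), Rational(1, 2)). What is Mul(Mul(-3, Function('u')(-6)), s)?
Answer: Mul(-42, I, Pow(6, Rational(1, 2))) ≈ Mul(-102.88, I)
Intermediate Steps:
Function('u')(C) = Pow(C, Rational(1, 2))
s = 14
Mul(Mul(-3, Function('u')(-6)), s) = Mul(Mul(-3, Pow(-6, Rational(1, 2))), 14) = Mul(Mul(-3, Mul(I, Pow(6, Rational(1, 2)))), 14) = Mul(Mul(-3, I, Pow(6, Rational(1, 2))), 14) = Mul(-42, I, Pow(6, Rational(1, 2)))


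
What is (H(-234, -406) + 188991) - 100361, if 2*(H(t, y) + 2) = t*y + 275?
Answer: 272535/2 ≈ 1.3627e+5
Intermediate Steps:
H(t, y) = 271/2 + t*y/2 (H(t, y) = -2 + (t*y + 275)/2 = -2 + (275 + t*y)/2 = -2 + (275/2 + t*y/2) = 271/2 + t*y/2)
(H(-234, -406) + 188991) - 100361 = ((271/2 + (½)*(-234)*(-406)) + 188991) - 100361 = ((271/2 + 47502) + 188991) - 100361 = (95275/2 + 188991) - 100361 = 473257/2 - 100361 = 272535/2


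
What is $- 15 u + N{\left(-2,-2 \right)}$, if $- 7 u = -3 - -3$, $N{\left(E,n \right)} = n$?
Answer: $-2$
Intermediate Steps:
$u = 0$ ($u = - \frac{-3 - -3}{7} = - \frac{-3 + 3}{7} = \left(- \frac{1}{7}\right) 0 = 0$)
$- 15 u + N{\left(-2,-2 \right)} = \left(-15\right) 0 - 2 = 0 - 2 = -2$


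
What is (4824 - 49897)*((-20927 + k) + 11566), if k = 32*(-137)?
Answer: 619528385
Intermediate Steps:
k = -4384
(4824 - 49897)*((-20927 + k) + 11566) = (4824 - 49897)*((-20927 - 4384) + 11566) = -45073*(-25311 + 11566) = -45073*(-13745) = 619528385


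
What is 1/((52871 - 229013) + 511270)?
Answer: 1/335128 ≈ 2.9839e-6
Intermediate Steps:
1/((52871 - 229013) + 511270) = 1/(-176142 + 511270) = 1/335128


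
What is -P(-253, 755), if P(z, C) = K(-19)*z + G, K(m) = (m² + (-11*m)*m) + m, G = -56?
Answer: -918081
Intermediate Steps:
K(m) = m - 10*m² (K(m) = (m² - 11*m²) + m = -10*m² + m = m - 10*m²)
P(z, C) = -56 - 3629*z (P(z, C) = (-19*(1 - 10*(-19)))*z - 56 = (-19*(1 + 190))*z - 56 = (-19*191)*z - 56 = -3629*z - 56 = -56 - 3629*z)
-P(-253, 755) = -(-56 - 3629*(-253)) = -(-56 + 918137) = -1*918081 = -918081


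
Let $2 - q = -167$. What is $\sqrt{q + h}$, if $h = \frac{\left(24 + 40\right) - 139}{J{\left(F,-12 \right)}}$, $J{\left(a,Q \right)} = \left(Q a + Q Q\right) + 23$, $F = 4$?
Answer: $\frac{2 \sqrt{596071}}{119} \approx 12.976$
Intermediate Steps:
$J{\left(a,Q \right)} = 23 + Q^{2} + Q a$ ($J{\left(a,Q \right)} = \left(Q a + Q^{2}\right) + 23 = \left(Q^{2} + Q a\right) + 23 = 23 + Q^{2} + Q a$)
$q = 169$ ($q = 2 - -167 = 2 + 167 = 169$)
$h = - \frac{75}{119}$ ($h = \frac{\left(24 + 40\right) - 139}{23 + \left(-12\right)^{2} - 48} = \frac{64 - 139}{23 + 144 - 48} = - \frac{75}{119} \approx -0.63025$)
$\sqrt{q + h} = \sqrt{169 - \frac{75}{119}} = \sqrt{\frac{20036}{119}} = \frac{2 \sqrt{596071}}{119}$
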